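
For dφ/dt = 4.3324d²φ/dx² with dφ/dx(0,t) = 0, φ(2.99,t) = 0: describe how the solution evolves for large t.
φ → 0. Heat escapes through the Dirichlet boundary.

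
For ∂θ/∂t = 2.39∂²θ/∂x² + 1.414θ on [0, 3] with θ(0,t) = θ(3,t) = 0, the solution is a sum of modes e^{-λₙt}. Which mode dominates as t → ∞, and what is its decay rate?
Eigenvalues: λₙ = 2.39n²π²/3² - 1.414.
First three modes:
  n=1: λ₁ = 2.39π²/3² - 1.414 ≈ 1.207
  n=2: λ₂ = 9.56π²/3² - 1.414 ≈ 9.07
  n=3: λ₃ = 21.51π²/3² - 1.414 ≈ 22.174
Since 2.39π²/3² ≈ 2.621 > 1.414, all λₙ > 0.
The n=1 mode decays slowest → dominates as t → ∞.
Asymptotic: θ ~ c₁ sin(πx/3) e^{-λ₁t} with decay rate λ₁ ≈ 1.207.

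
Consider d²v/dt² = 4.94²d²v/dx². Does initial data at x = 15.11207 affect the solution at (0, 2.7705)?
No. The domain of dependence is [-13.68627, 13.68627], and 15.11207 is outside this interval.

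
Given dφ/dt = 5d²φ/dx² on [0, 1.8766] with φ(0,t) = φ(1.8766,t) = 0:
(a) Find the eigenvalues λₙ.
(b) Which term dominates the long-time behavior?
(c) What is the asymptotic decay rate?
Eigenvalues: λₙ = 5n²π²/1.8766².
First three modes:
  n=1: λ₁ = 5π²/1.8766² ≈ 14.013
  n=2: λ₂ = 20π²/1.8766² ≈ 56.051 (4× faster decay)
  n=3: λ₃ = 45π²/1.8766² ≈ 126.116 (9× faster decay)
As t → ∞, higher modes decay exponentially faster. The n=1 mode dominates: φ ~ c₁ sin(πx/1.8766) e^{-λ₁t}.
Decay rate: λ₁ = 5π²/1.8766² ≈ 14.013.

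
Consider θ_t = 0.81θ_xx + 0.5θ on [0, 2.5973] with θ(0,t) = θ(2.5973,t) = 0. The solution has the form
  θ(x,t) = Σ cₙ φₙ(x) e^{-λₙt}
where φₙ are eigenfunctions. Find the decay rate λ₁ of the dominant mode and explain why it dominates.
Eigenvalues: λₙ = 0.81n²π²/2.5973² - 0.5.
First three modes:
  n=1: λ₁ = 0.81π²/2.5973² - 0.5 ≈ 0.685
  n=2: λ₂ = 3.24π²/2.5973² - 0.5 ≈ 4.24
  n=3: λ₃ = 7.29π²/2.5973² - 0.5 ≈ 10.166
Since 0.81π²/2.5973² ≈ 1.185 > 0.5, all λₙ > 0.
The n=1 mode decays slowest → dominates as t → ∞.
Asymptotic: θ ~ c₁ sin(πx/2.5973) e^{-λ₁t} with decay rate λ₁ ≈ 0.685.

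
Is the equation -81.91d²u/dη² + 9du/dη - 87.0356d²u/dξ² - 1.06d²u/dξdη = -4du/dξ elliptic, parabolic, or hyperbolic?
Rewriting in standard form: -87.0356d²u/dξ² - 1.06d²u/dξdη - 81.91d²u/dη² + 4du/dξ + 9du/dη = 0. Computing B² - 4AC with A = -87.0356, B = -1.06, C = -81.91: discriminant = -28515.220384 (negative). Answer: elliptic.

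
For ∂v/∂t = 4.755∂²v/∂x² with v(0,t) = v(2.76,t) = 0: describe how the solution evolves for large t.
v → 0. Heat diffuses out through both boundaries.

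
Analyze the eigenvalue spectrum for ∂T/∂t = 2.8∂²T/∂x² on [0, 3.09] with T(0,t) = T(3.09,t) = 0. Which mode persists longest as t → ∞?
Eigenvalues: λₙ = 2.8n²π²/3.09².
First three modes:
  n=1: λ₁ = 2.8π²/3.09² ≈ 2.894
  n=2: λ₂ = 11.2π²/3.09² ≈ 11.577 (4× faster decay)
  n=3: λ₃ = 25.2π²/3.09² ≈ 26.049 (9× faster decay)
As t → ∞, higher modes decay exponentially faster. The n=1 mode dominates: T ~ c₁ sin(πx/3.09) e^{-λ₁t}.
Decay rate: λ₁ = 2.8π²/3.09² ≈ 2.894.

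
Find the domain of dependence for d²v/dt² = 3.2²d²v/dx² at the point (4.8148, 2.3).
Domain of dependence: [-2.5452, 12.1748]. Signals travel at speed 3.2, so data within |x - 4.8148| ≤ 3.2·2.3 = 7.36 can reach the point.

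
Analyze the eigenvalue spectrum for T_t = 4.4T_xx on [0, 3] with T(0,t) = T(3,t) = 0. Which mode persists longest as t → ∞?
Eigenvalues: λₙ = 4.4n²π²/3².
First three modes:
  n=1: λ₁ = 4.4π²/3² ≈ 4.825
  n=2: λ₂ = 17.6π²/3² ≈ 19.301 (4× faster decay)
  n=3: λ₃ = 39.6π²/3² ≈ 43.426 (9× faster decay)
As t → ∞, higher modes decay exponentially faster. The n=1 mode dominates: T ~ c₁ sin(πx/3) e^{-λ₁t}.
Decay rate: λ₁ = 4.4π²/3² ≈ 4.825.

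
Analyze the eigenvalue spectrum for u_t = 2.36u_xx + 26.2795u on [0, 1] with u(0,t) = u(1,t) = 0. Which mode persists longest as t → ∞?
Eigenvalues: λₙ = 2.36n²π²/1² - 26.2795.
First three modes:
  n=1: λ₁ = 2.36π² - 26.2795 ≈ -2.987
  n=2: λ₂ = 9.44π² - 26.2795 ≈ 66.89
  n=3: λ₃ = 21.24π² - 26.2795 ≈ 183.351
Since 2.36π² ≈ 23.292 < 26.2795, λ₁ < 0.
The n=1 mode grows fastest (−λₙ is largest for n=1) → dominates.
Asymptotic: u ~ c₁ sin(πx/1) e^{2.987t} (exponential growth at rate −λ₁ ≈ 2.987).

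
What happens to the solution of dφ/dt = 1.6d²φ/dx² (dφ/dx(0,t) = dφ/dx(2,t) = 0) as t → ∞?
φ → constant (steady state). Heat is conserved (no flux at boundaries); solution approaches the spatial average.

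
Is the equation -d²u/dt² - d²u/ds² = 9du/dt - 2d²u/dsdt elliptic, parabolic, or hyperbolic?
Rewriting in standard form: -d²u/ds² + 2d²u/dsdt - d²u/dt² - 9du/dt = 0. Computing B² - 4AC with A = -1, B = 2, C = -1: discriminant = 0 (zero). Answer: parabolic.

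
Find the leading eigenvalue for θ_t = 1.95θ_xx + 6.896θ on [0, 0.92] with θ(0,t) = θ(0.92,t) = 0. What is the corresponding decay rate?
Eigenvalues: λₙ = 1.95n²π²/0.92² - 6.896.
First three modes:
  n=1: λ₁ = 1.95π²/0.92² - 6.896 ≈ 15.842
  n=2: λ₂ = 7.8π²/0.92² - 6.896 ≈ 84.057
  n=3: λ₃ = 17.55π²/0.92² - 6.896 ≈ 197.749
Since 1.95π²/0.92² ≈ 22.738 > 6.896, all λₙ > 0.
The n=1 mode decays slowest → dominates as t → ∞.
Asymptotic: θ ~ c₁ sin(πx/0.92) e^{-λ₁t} with decay rate λ₁ ≈ 15.842.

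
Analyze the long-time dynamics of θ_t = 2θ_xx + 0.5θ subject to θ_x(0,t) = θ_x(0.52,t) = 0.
Long-time behavior: θ grows unboundedly. With Neumann BCs the constant mode has diffusion eigenvalue 0, so any r > 0 makes it grow like e^(0.5t); solution grows exponentially.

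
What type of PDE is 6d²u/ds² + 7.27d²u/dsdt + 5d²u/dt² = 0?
With A = 6, B = 7.27, C = 5, the discriminant is -67.1471. This is an elliptic PDE.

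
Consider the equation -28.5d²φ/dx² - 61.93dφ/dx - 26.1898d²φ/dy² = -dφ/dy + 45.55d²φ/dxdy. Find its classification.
Rewriting in standard form: -28.5d²φ/dx² - 45.55d²φ/dxdy - 26.1898d²φ/dy² - 61.93dφ/dx + dφ/dy = 0. Elliptic. (A = -28.5, B = -45.55, C = -26.1898 gives B² - 4AC = -910.8347.)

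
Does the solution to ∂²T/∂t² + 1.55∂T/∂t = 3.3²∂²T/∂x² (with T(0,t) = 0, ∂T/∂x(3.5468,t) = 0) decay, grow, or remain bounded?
T → 0. Damping (γ=1.55) dissipates energy; oscillations decay exponentially.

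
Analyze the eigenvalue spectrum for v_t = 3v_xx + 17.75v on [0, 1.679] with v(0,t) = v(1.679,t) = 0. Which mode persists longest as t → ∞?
Eigenvalues: λₙ = 3n²π²/1.679² - 17.75.
First three modes:
  n=1: λ₁ = 3π²/1.679² - 17.75 ≈ -7.247
  n=2: λ₂ = 12π²/1.679² - 17.75 ≈ 24.263
  n=3: λ₃ = 27π²/1.679² - 17.75 ≈ 76.778
Since 3π²/1.679² ≈ 10.503 < 17.75, λ₁ < 0.
The n=1 mode grows fastest (−λₙ is largest for n=1) → dominates.
Asymptotic: v ~ c₁ sin(πx/1.679) e^{7.247t} (exponential growth at rate −λ₁ ≈ 7.247).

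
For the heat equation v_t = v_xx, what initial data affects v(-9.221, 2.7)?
The entire real line. The heat equation has infinite propagation speed: any initial disturbance instantly affects all points (though exponentially small far away).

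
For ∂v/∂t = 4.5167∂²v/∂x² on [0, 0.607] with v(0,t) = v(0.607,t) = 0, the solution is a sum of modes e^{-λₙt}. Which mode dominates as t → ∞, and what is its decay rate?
Eigenvalues: λₙ = 4.5167n²π²/0.607².
First three modes:
  n=1: λ₁ = 4.5167π²/0.607² ≈ 120.988
  n=2: λ₂ = 18.0668π²/0.607² ≈ 483.953 (4× faster decay)
  n=3: λ₃ = 40.6503π²/0.607² ≈ 1088.895 (9× faster decay)
As t → ∞, higher modes decay exponentially faster. The n=1 mode dominates: v ~ c₁ sin(πx/0.607) e^{-λ₁t}.
Decay rate: λ₁ = 4.5167π²/0.607² ≈ 120.988.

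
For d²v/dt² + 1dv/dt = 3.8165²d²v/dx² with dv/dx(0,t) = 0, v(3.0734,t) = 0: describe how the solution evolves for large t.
v → 0. Damping (γ=1) dissipates energy; oscillations decay exponentially.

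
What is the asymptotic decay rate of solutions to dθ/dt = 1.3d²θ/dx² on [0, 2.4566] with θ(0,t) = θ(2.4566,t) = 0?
Eigenvalues: λₙ = 1.3n²π²/2.4566².
First three modes:
  n=1: λ₁ = 1.3π²/2.4566² ≈ 2.126
  n=2: λ₂ = 5.2π²/2.4566² ≈ 8.504 (4× faster decay)
  n=3: λ₃ = 11.7π²/2.4566² ≈ 19.134 (9× faster decay)
As t → ∞, higher modes decay exponentially faster. The n=1 mode dominates: θ ~ c₁ sin(πx/2.4566) e^{-λ₁t}.
Decay rate: λ₁ = 1.3π²/2.4566² ≈ 2.126.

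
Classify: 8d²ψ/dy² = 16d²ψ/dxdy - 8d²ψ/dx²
Rewriting in standard form: 8d²ψ/dx² - 16d²ψ/dxdy + 8d²ψ/dy² = 0. Parabolic (discriminant = 0).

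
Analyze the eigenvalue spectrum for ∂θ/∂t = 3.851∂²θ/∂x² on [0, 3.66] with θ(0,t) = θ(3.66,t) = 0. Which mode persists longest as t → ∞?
Eigenvalues: λₙ = 3.851n²π²/3.66².
First three modes:
  n=1: λ₁ = 3.851π²/3.66² ≈ 2.837
  n=2: λ₂ = 15.404π²/3.66² ≈ 11.349 (4× faster decay)
  n=3: λ₃ = 34.659π²/3.66² ≈ 25.536 (9× faster decay)
As t → ∞, higher modes decay exponentially faster. The n=1 mode dominates: θ ~ c₁ sin(πx/3.66) e^{-λ₁t}.
Decay rate: λ₁ = 3.851π²/3.66² ≈ 2.837.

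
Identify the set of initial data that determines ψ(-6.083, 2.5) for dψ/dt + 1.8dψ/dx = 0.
A single point: x = -10.583. The characteristic through (-6.083, 2.5) is x - 1.8t = const, so x = -6.083 - 1.8·2.5 = -10.583.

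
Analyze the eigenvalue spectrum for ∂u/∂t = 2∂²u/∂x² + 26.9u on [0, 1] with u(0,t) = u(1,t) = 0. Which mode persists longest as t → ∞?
Eigenvalues: λₙ = 2n²π²/1² - 26.9.
First three modes:
  n=1: λ₁ = 2π² - 26.9 ≈ -7.161
  n=2: λ₂ = 8π² - 26.9 ≈ 52.057
  n=3: λ₃ = 18π² - 26.9 ≈ 150.753
Since 2π² ≈ 19.739 < 26.9, λ₁ < 0.
The n=1 mode grows fastest (−λₙ is largest for n=1) → dominates.
Asymptotic: u ~ c₁ sin(πx/1) e^{7.161t} (exponential growth at rate −λ₁ ≈ 7.161).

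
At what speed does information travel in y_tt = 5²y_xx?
Speed = 5. Information travels along characteristics x = x₀ ± 5t.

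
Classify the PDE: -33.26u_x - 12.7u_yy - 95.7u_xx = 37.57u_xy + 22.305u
Rewriting in standard form: -95.7u_xx - 37.57u_xy - 12.7u_yy - 33.26u_x - 22.305u = 0. A = -95.7, B = -37.57, C = -12.7. Discriminant B² - 4AC = -3450.0551. Since -3450.0551 < 0, elliptic.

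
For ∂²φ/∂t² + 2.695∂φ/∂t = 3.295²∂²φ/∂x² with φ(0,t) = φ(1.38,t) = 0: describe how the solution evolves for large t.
φ → 0. Damping (γ=2.695) dissipates energy; oscillations decay exponentially.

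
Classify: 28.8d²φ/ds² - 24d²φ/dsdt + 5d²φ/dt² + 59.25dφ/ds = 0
Parabolic (discriminant = 0).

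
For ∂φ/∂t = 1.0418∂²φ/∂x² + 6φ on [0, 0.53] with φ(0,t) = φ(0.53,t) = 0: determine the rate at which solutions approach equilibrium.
Eigenvalues: λₙ = 1.0418n²π²/0.53² - 6.
First three modes:
  n=1: λ₁ = 1.0418π²/0.53² - 6 ≈ 30.604
  n=2: λ₂ = 4.1672π²/0.53² - 6 ≈ 140.417
  n=3: λ₃ = 9.3762π²/0.53² - 6 ≈ 323.439
Since 1.0418π²/0.53² ≈ 36.604 > 6, all λₙ > 0.
The n=1 mode decays slowest → dominates as t → ∞.
Asymptotic: φ ~ c₁ sin(πx/0.53) e^{-λ₁t} with decay rate λ₁ ≈ 30.604.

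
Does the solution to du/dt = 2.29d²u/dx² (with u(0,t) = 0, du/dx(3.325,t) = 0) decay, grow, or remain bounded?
u → 0. Heat escapes through the Dirichlet boundary.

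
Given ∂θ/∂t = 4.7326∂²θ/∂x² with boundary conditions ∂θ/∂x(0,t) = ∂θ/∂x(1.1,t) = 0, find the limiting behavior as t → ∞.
θ → constant (steady state). Heat is conserved (no flux at boundaries); solution approaches the spatial average.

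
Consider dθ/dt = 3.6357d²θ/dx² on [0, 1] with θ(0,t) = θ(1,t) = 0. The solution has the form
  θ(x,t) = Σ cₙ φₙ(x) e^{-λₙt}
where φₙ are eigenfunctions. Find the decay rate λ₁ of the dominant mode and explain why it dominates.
Eigenvalues: λₙ = 3.6357n²π².
First three modes:
  n=1: λ₁ = 3.6357π² ≈ 35.883
  n=2: λ₂ = 14.5428π² ≈ 143.532 (4× faster decay)
  n=3: λ₃ = 32.7213π² ≈ 322.946 (9× faster decay)
As t → ∞, higher modes decay exponentially faster. The n=1 mode dominates: θ ~ c₁ sin(πx) e^{-λ₁t}.
Decay rate: λ₁ = 3.6357π² ≈ 35.883.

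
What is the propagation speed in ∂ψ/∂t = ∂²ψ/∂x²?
Infinite. The heat equation is parabolic, not hyperbolic, so disturbances propagate instantly.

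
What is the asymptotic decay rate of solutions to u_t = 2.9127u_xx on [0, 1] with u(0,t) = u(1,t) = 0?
Eigenvalues: λₙ = 2.9127n²π².
First three modes:
  n=1: λ₁ = 2.9127π² ≈ 28.747
  n=2: λ₂ = 11.6508π² ≈ 114.989 (4× faster decay)
  n=3: λ₃ = 26.2143π² ≈ 258.725 (9× faster decay)
As t → ∞, higher modes decay exponentially faster. The n=1 mode dominates: u ~ c₁ sin(πx) e^{-λ₁t}.
Decay rate: λ₁ = 2.9127π² ≈ 28.747.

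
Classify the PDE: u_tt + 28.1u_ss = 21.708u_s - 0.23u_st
Rewriting in standard form: 28.1u_ss + 0.23u_st + u_tt - 21.708u_s = 0. A = 28.1, B = 0.23, C = 1. Discriminant B² - 4AC = -112.3471. Since -112.3471 < 0, elliptic.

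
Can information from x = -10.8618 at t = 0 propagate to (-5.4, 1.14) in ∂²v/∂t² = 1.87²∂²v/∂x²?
No. The domain of dependence is [-7.5318, -3.2682], and -10.8618 is outside this interval.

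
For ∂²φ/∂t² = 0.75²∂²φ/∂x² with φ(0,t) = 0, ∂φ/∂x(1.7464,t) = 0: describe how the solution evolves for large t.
φ oscillates (no decay). Energy is conserved; the solution oscillates indefinitely as standing waves.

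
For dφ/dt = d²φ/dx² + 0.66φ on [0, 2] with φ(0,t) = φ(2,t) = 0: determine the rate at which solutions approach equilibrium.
Eigenvalues: λₙ = n²π²/2² - 0.66.
First three modes:
  n=1: λ₁ = π²/2² - 0.66 ≈ 1.807
  n=2: λ₂ = 4π²/2² - 0.66 ≈ 9.21
  n=3: λ₃ = 9π²/2² - 0.66 ≈ 21.547
Since π²/2² ≈ 2.467 > 0.66, all λₙ > 0.
The n=1 mode decays slowest → dominates as t → ∞.
Asymptotic: φ ~ c₁ sin(πx/2) e^{-λ₁t} with decay rate λ₁ ≈ 1.807.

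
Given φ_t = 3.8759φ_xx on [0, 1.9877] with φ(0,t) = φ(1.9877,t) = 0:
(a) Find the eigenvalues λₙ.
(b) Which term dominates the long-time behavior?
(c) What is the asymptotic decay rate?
Eigenvalues: λₙ = 3.8759n²π²/1.9877².
First three modes:
  n=1: λ₁ = 3.8759π²/1.9877² ≈ 9.682
  n=2: λ₂ = 15.5036π²/1.9877² ≈ 38.728 (4× faster decay)
  n=3: λ₃ = 34.8831π²/1.9877² ≈ 87.139 (9× faster decay)
As t → ∞, higher modes decay exponentially faster. The n=1 mode dominates: φ ~ c₁ sin(πx/1.9877) e^{-λ₁t}.
Decay rate: λ₁ = 3.8759π²/1.9877² ≈ 9.682.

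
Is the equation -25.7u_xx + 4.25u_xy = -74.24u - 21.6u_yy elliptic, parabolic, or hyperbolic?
Rewriting in standard form: -25.7u_xx + 4.25u_xy + 21.6u_yy + 74.24u = 0. Computing B² - 4AC with A = -25.7, B = 4.25, C = 21.6: discriminant = 2238.5425 (positive). Answer: hyperbolic.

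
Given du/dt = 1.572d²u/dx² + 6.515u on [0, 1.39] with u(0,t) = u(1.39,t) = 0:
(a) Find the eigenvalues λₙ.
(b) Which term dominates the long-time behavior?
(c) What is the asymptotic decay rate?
Eigenvalues: λₙ = 1.572n²π²/1.39² - 6.515.
First three modes:
  n=1: λ₁ = 1.572π²/1.39² - 6.515 ≈ 1.515
  n=2: λ₂ = 6.288π²/1.39² - 6.515 ≈ 25.606
  n=3: λ₃ = 14.148π²/1.39² - 6.515 ≈ 65.756
Since 1.572π²/1.39² ≈ 8.03 > 6.515, all λₙ > 0.
The n=1 mode decays slowest → dominates as t → ∞.
Asymptotic: u ~ c₁ sin(πx/1.39) e^{-λ₁t} with decay rate λ₁ ≈ 1.515.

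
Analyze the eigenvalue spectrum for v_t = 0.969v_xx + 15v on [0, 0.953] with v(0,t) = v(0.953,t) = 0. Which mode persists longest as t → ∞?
Eigenvalues: λₙ = 0.969n²π²/0.953² - 15.
First three modes:
  n=1: λ₁ = 0.969π²/0.953² - 15 ≈ -4.47
  n=2: λ₂ = 3.876π²/0.953² - 15 ≈ 27.121
  n=3: λ₃ = 8.721π²/0.953² - 15 ≈ 79.772
Since 0.969π²/0.953² ≈ 10.53 < 15, λ₁ < 0.
The n=1 mode grows fastest (−λₙ is largest for n=1) → dominates.
Asymptotic: v ~ c₁ sin(πx/0.953) e^{4.47t} (exponential growth at rate −λ₁ ≈ 4.47).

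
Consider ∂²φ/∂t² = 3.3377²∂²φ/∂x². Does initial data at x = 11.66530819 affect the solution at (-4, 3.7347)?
No. The domain of dependence is [-16.46530819, 8.46530819], and 11.66530819 is outside this interval.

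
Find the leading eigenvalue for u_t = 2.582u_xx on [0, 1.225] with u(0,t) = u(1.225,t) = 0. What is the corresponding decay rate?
Eigenvalues: λₙ = 2.582n²π²/1.225².
First three modes:
  n=1: λ₁ = 2.582π²/1.225² ≈ 16.982
  n=2: λ₂ = 10.328π²/1.225² ≈ 67.927 (4× faster decay)
  n=3: λ₃ = 23.238π²/1.225² ≈ 152.836 (9× faster decay)
As t → ∞, higher modes decay exponentially faster. The n=1 mode dominates: u ~ c₁ sin(πx/1.225) e^{-λ₁t}.
Decay rate: λ₁ = 2.582π²/1.225² ≈ 16.982.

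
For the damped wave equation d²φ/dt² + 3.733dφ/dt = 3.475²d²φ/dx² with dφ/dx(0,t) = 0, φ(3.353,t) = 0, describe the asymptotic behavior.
φ → 0. Damping (γ=3.733) dissipates energy; oscillations decay exponentially.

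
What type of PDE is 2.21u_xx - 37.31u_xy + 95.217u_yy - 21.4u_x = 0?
With A = 2.21, B = -37.31, C = 95.217, the discriminant is 550.31782. This is a hyperbolic PDE.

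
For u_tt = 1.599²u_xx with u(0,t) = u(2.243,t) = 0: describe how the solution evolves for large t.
u oscillates (no decay). Energy is conserved; the solution oscillates indefinitely as standing waves.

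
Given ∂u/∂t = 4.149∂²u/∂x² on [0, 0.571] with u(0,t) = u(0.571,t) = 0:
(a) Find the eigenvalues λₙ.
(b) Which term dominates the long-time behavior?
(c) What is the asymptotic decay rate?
Eigenvalues: λₙ = 4.149n²π²/0.571².
First three modes:
  n=1: λ₁ = 4.149π²/0.571² ≈ 125.595
  n=2: λ₂ = 16.596π²/0.571² ≈ 502.378 (4× faster decay)
  n=3: λ₃ = 37.341π²/0.571² ≈ 1130.351 (9× faster decay)
As t → ∞, higher modes decay exponentially faster. The n=1 mode dominates: u ~ c₁ sin(πx/0.571) e^{-λ₁t}.
Decay rate: λ₁ = 4.149π²/0.571² ≈ 125.595.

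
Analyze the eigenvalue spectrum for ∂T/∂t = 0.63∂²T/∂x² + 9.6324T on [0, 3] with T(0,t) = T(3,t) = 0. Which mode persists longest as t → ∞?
Eigenvalues: λₙ = 0.63n²π²/3² - 9.6324.
First three modes:
  n=1: λ₁ = 0.63π²/3² - 9.6324 ≈ -8.942
  n=2: λ₂ = 2.52π²/3² - 9.6324 ≈ -6.869
  n=3: λ₃ = 5.67π²/3² - 9.6324 ≈ -3.415
Since 0.63π²/3² ≈ 0.691 < 9.6324, λ₁ < 0.
The n=1 mode grows fastest (−λₙ is largest for n=1) → dominates.
Asymptotic: T ~ c₁ sin(πx/3) e^{8.942t} (exponential growth at rate −λ₁ ≈ 8.942).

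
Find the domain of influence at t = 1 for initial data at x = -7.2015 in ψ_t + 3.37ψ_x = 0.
At x = -3.8315. The characteristic carries data from (-7.2015, 0) to (-3.8315, 1).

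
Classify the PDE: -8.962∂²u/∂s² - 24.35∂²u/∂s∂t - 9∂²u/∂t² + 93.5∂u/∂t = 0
A = -8.962, B = -24.35, C = -9. Discriminant B² - 4AC = 270.2905. Since 270.2905 > 0, hyperbolic.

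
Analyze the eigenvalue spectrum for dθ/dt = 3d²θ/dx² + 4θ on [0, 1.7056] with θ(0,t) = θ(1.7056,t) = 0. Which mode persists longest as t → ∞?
Eigenvalues: λₙ = 3n²π²/1.7056² - 4.
First three modes:
  n=1: λ₁ = 3π²/1.7056² - 4 ≈ 6.178
  n=2: λ₂ = 12π²/1.7056² - 4 ≈ 36.712
  n=3: λ₃ = 27π²/1.7056² - 4 ≈ 87.603
Since 3π²/1.7056² ≈ 10.178 > 4, all λₙ > 0.
The n=1 mode decays slowest → dominates as t → ∞.
Asymptotic: θ ~ c₁ sin(πx/1.7056) e^{-λ₁t} with decay rate λ₁ ≈ 6.178.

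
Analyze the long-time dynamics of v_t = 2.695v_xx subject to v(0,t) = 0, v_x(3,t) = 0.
Long-time behavior: v → 0. Heat escapes through the Dirichlet boundary.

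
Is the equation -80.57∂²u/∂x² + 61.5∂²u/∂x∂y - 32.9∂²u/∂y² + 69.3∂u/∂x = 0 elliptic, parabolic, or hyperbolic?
Computing B² - 4AC with A = -80.57, B = 61.5, C = -32.9: discriminant = -6820.762 (negative). Answer: elliptic.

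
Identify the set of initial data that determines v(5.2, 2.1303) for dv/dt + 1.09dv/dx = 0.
A single point: x = 2.877973. The characteristic through (5.2, 2.1303) is x - 1.09t = const, so x = 5.2 - 1.09·2.1303 = 2.877973.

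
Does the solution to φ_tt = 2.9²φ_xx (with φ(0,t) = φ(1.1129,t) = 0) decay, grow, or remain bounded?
φ oscillates (no decay). Energy is conserved; the solution oscillates indefinitely as standing waves.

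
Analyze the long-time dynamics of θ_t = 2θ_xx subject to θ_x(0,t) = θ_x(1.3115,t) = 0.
Long-time behavior: θ → constant (steady state). Heat is conserved (no flux at boundaries); solution approaches the spatial average.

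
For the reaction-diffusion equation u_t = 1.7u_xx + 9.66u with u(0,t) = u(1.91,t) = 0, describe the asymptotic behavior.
u grows unboundedly. Reaction dominates diffusion (r=9.66 > κπ²/L²≈4.6); solution grows exponentially.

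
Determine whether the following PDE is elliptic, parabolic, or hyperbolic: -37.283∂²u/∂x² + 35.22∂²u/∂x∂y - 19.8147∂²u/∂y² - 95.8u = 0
Coefficients: A = -37.283, B = 35.22, C = -19.8147. B² - 4AC = -1714.5574404, which is negative, so the equation is elliptic.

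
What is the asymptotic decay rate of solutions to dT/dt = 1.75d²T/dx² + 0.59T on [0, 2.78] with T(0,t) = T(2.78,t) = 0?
Eigenvalues: λₙ = 1.75n²π²/2.78² - 0.59.
First three modes:
  n=1: λ₁ = 1.75π²/2.78² - 0.59 ≈ 1.645
  n=2: λ₂ = 7π²/2.78² - 0.59 ≈ 8.349
  n=3: λ₃ = 15.75π²/2.78² - 0.59 ≈ 19.524
Since 1.75π²/2.78² ≈ 2.235 > 0.59, all λₙ > 0.
The n=1 mode decays slowest → dominates as t → ∞.
Asymptotic: T ~ c₁ sin(πx/2.78) e^{-λ₁t} with decay rate λ₁ ≈ 1.645.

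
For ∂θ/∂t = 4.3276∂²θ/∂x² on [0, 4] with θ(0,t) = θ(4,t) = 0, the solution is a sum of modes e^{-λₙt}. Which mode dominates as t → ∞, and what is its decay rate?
Eigenvalues: λₙ = 4.3276n²π²/4².
First three modes:
  n=1: λ₁ = 4.3276π²/4² ≈ 2.669
  n=2: λ₂ = 17.3104π²/4² ≈ 10.678 (4× faster decay)
  n=3: λ₃ = 38.9484π²/4² ≈ 24.025 (9× faster decay)
As t → ∞, higher modes decay exponentially faster. The n=1 mode dominates: θ ~ c₁ sin(πx/4) e^{-λ₁t}.
Decay rate: λ₁ = 4.3276π²/4² ≈ 2.669.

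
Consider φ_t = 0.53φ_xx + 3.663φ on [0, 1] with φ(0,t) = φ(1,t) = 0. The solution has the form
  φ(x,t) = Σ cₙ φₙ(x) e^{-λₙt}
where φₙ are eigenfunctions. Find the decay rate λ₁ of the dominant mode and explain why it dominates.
Eigenvalues: λₙ = 0.53n²π²/1² - 3.663.
First three modes:
  n=1: λ₁ = 0.53π² - 3.663 ≈ 1.568
  n=2: λ₂ = 2.12π² - 3.663 ≈ 17.261
  n=3: λ₃ = 4.77π² - 3.663 ≈ 43.415
Since 0.53π² ≈ 5.231 > 3.663, all λₙ > 0.
The n=1 mode decays slowest → dominates as t → ∞.
Asymptotic: φ ~ c₁ sin(πx/1) e^{-λ₁t} with decay rate λ₁ ≈ 1.568.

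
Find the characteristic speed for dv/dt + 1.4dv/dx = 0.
Speed = 1.4. Information travels along x - 1.4t = const (rightward).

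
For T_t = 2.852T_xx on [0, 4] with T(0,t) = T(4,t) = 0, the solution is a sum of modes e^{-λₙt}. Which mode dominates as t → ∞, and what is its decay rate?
Eigenvalues: λₙ = 2.852n²π²/4².
First three modes:
  n=1: λ₁ = 2.852π²/4² ≈ 1.759
  n=2: λ₂ = 11.408π²/4² ≈ 7.037 (4× faster decay)
  n=3: λ₃ = 25.668π²/4² ≈ 15.833 (9× faster decay)
As t → ∞, higher modes decay exponentially faster. The n=1 mode dominates: T ~ c₁ sin(πx/4) e^{-λ₁t}.
Decay rate: λ₁ = 2.852π²/4² ≈ 1.759.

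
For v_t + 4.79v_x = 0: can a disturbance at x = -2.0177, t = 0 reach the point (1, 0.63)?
Yes. The characteristic through (1, 0.63) passes through x = -2.0177.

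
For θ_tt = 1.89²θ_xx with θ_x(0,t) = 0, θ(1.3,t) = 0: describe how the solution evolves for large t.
θ oscillates (no decay). Energy is conserved; the solution oscillates indefinitely as standing waves.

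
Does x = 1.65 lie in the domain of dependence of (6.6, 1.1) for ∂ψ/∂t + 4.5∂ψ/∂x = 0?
Yes. The characteristic through (6.6, 1.1) passes through x = 1.65.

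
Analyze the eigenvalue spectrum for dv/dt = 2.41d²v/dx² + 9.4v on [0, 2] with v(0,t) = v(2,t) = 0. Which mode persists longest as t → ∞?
Eigenvalues: λₙ = 2.41n²π²/2² - 9.4.
First three modes:
  n=1: λ₁ = 2.41π²/2² - 9.4 ≈ -3.454
  n=2: λ₂ = 9.64π²/2² - 9.4 ≈ 14.386
  n=3: λ₃ = 21.69π²/2² - 9.4 ≈ 44.118
Since 2.41π²/2² ≈ 5.946 < 9.4, λ₁ < 0.
The n=1 mode grows fastest (−λₙ is largest for n=1) → dominates.
Asymptotic: v ~ c₁ sin(πx/2) e^{3.454t} (exponential growth at rate −λ₁ ≈ 3.454).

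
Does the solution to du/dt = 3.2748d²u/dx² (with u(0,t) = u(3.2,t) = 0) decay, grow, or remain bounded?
u → 0. Heat diffuses out through both boundaries.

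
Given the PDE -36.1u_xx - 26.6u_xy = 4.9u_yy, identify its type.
Rewriting in standard form: -36.1u_xx - 26.6u_xy - 4.9u_yy = 0. The second-order coefficients are A = -36.1, B = -26.6, C = -4.9. Since B² - 4AC = 0 = 0, this is a parabolic PDE.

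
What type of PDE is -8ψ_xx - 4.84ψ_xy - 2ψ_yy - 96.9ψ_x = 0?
With A = -8, B = -4.84, C = -2, the discriminant is -40.5744. This is an elliptic PDE.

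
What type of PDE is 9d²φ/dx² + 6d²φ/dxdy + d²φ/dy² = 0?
With A = 9, B = 6, C = 1, the discriminant is 0. This is a parabolic PDE.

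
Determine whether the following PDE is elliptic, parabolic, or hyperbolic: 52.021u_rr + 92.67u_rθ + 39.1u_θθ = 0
Coefficients: A = 52.021, B = 92.67, C = 39.1. B² - 4AC = 451.6445, which is positive, so the equation is hyperbolic.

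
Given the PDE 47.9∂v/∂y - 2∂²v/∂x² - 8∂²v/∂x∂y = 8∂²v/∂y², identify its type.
Rewriting in standard form: -2∂²v/∂x² - 8∂²v/∂x∂y - 8∂²v/∂y² + 47.9∂v/∂y = 0. The second-order coefficients are A = -2, B = -8, C = -8. Since B² - 4AC = 0 = 0, this is a parabolic PDE.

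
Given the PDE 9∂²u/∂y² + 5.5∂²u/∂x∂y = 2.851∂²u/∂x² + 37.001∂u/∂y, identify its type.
Rewriting in standard form: -2.851∂²u/∂x² + 5.5∂²u/∂x∂y + 9∂²u/∂y² - 37.001∂u/∂y = 0. The second-order coefficients are A = -2.851, B = 5.5, C = 9. Since B² - 4AC = 132.886 > 0, this is a hyperbolic PDE.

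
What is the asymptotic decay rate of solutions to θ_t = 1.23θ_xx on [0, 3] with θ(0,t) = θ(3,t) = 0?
Eigenvalues: λₙ = 1.23n²π²/3².
First three modes:
  n=1: λ₁ = 1.23π²/3² ≈ 1.349
  n=2: λ₂ = 4.92π²/3² ≈ 5.395 (4× faster decay)
  n=3: λ₃ = 11.07π²/3² ≈ 12.14 (9× faster decay)
As t → ∞, higher modes decay exponentially faster. The n=1 mode dominates: θ ~ c₁ sin(πx/3) e^{-λ₁t}.
Decay rate: λ₁ = 1.23π²/3² ≈ 1.349.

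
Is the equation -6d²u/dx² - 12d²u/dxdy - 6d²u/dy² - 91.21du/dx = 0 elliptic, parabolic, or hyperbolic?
Computing B² - 4AC with A = -6, B = -12, C = -6: discriminant = 0 (zero). Answer: parabolic.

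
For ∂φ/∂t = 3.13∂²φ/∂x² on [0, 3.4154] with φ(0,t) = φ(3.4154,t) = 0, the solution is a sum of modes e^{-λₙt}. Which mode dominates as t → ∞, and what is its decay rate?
Eigenvalues: λₙ = 3.13n²π²/3.4154².
First three modes:
  n=1: λ₁ = 3.13π²/3.4154² ≈ 2.648
  n=2: λ₂ = 12.52π²/3.4154² ≈ 10.593 (4× faster decay)
  n=3: λ₃ = 28.17π²/3.4154² ≈ 23.834 (9× faster decay)
As t → ∞, higher modes decay exponentially faster. The n=1 mode dominates: φ ~ c₁ sin(πx/3.4154) e^{-λ₁t}.
Decay rate: λ₁ = 3.13π²/3.4154² ≈ 2.648.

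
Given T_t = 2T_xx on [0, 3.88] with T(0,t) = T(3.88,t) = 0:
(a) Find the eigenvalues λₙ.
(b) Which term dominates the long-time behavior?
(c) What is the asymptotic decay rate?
Eigenvalues: λₙ = 2n²π²/3.88².
First three modes:
  n=1: λ₁ = 2π²/3.88² ≈ 1.311
  n=2: λ₂ = 8π²/3.88² ≈ 5.245 (4× faster decay)
  n=3: λ₃ = 18π²/3.88² ≈ 11.801 (9× faster decay)
As t → ∞, higher modes decay exponentially faster. The n=1 mode dominates: T ~ c₁ sin(πx/3.88) e^{-λ₁t}.
Decay rate: λ₁ = 2π²/3.88² ≈ 1.311.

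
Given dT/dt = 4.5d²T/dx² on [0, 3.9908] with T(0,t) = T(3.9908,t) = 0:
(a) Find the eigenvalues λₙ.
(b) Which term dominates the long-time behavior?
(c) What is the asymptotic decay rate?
Eigenvalues: λₙ = 4.5n²π²/3.9908².
First three modes:
  n=1: λ₁ = 4.5π²/3.9908² ≈ 2.789
  n=2: λ₂ = 18π²/3.9908² ≈ 11.155 (4× faster decay)
  n=3: λ₃ = 40.5π²/3.9908² ≈ 25.098 (9× faster decay)
As t → ∞, higher modes decay exponentially faster. The n=1 mode dominates: T ~ c₁ sin(πx/3.9908) e^{-λ₁t}.
Decay rate: λ₁ = 4.5π²/3.9908² ≈ 2.789.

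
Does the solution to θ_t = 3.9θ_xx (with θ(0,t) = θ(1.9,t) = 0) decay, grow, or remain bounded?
θ → 0. Heat diffuses out through both boundaries.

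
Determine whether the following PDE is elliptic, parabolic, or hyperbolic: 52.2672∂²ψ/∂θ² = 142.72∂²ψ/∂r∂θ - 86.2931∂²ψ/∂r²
Rewriting in standard form: 86.2931∂²ψ/∂r² - 142.72∂²ψ/∂r∂θ + 52.2672∂²ψ/∂θ² = 0. Coefficients: A = 86.2931, B = -142.72, C = 52.2672. B² - 4AC = 2327.80353472, which is positive, so the equation is hyperbolic.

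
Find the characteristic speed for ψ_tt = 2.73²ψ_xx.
Speed = 2.73. Information travels along characteristics x = x₀ ± 2.73t.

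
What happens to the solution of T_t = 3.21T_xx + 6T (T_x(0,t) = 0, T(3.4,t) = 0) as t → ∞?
T grows unboundedly. Reaction dominates diffusion (r=6 > κπ²/(4L²)≈0.69); solution grows exponentially.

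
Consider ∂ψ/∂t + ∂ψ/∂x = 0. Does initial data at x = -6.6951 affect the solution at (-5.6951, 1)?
Yes. The characteristic through (-5.6951, 1) passes through x = -6.6951.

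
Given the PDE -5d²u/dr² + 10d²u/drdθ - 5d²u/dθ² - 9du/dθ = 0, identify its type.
The second-order coefficients are A = -5, B = 10, C = -5. Since B² - 4AC = 0 = 0, this is a parabolic PDE.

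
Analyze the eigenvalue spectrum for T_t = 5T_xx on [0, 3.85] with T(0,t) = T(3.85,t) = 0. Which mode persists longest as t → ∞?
Eigenvalues: λₙ = 5n²π²/3.85².
First three modes:
  n=1: λ₁ = 5π²/3.85² ≈ 3.329
  n=2: λ₂ = 20π²/3.85² ≈ 13.317 (4× faster decay)
  n=3: λ₃ = 45π²/3.85² ≈ 29.963 (9× faster decay)
As t → ∞, higher modes decay exponentially faster. The n=1 mode dominates: T ~ c₁ sin(πx/3.85) e^{-λ₁t}.
Decay rate: λ₁ = 5π²/3.85² ≈ 3.329.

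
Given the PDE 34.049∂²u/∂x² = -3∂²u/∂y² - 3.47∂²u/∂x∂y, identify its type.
Rewriting in standard form: 34.049∂²u/∂x² + 3.47∂²u/∂x∂y + 3∂²u/∂y² = 0. The second-order coefficients are A = 34.049, B = 3.47, C = 3. Since B² - 4AC = -396.5471 < 0, this is an elliptic PDE.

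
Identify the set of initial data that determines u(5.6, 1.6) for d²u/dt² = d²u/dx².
Domain of dependence: [4, 7.2]. Signals travel at speed 1, so data within |x - 5.6| ≤ 1·1.6 = 1.6 can reach the point.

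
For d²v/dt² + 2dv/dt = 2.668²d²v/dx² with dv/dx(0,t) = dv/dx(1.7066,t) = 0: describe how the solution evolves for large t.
v → constant (steady state). Damping (γ=2) dissipates the nonconstant modes; with Neumann BCs the spatial average obeys M''+γM'=0 and tends to a finite limit.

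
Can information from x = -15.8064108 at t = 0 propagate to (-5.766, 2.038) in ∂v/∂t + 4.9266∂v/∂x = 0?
Yes. The characteristic through (-5.766, 2.038) passes through x = -15.8064108.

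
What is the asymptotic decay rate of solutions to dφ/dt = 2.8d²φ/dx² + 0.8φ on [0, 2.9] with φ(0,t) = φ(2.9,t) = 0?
Eigenvalues: λₙ = 2.8n²π²/2.9² - 0.8.
First three modes:
  n=1: λ₁ = 2.8π²/2.9² - 0.8 ≈ 2.486
  n=2: λ₂ = 11.2π²/2.9² - 0.8 ≈ 12.344
  n=3: λ₃ = 25.2π²/2.9² - 0.8 ≈ 28.774
Since 2.8π²/2.9² ≈ 3.286 > 0.8, all λₙ > 0.
The n=1 mode decays slowest → dominates as t → ∞.
Asymptotic: φ ~ c₁ sin(πx/2.9) e^{-λ₁t} with decay rate λ₁ ≈ 2.486.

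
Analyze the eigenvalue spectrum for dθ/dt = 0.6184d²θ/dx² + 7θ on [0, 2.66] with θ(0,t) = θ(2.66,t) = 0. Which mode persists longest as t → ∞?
Eigenvalues: λₙ = 0.6184n²π²/2.66² - 7.
First three modes:
  n=1: λ₁ = 0.6184π²/2.66² - 7 ≈ -6.137
  n=2: λ₂ = 2.4736π²/2.66² - 7 ≈ -3.55
  n=3: λ₃ = 5.5656π²/2.66² - 7 ≈ 0.763
Since 0.6184π²/2.66² ≈ 0.863 < 7, λ₁ < 0.
The n=1 mode grows fastest (−λₙ is largest for n=1) → dominates.
Asymptotic: θ ~ c₁ sin(πx/2.66) e^{6.137t} (exponential growth at rate −λ₁ ≈ 6.137).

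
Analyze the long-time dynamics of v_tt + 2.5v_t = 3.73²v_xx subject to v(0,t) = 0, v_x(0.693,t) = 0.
Long-time behavior: v → 0. Damping (γ=2.5) dissipates energy; oscillations decay exponentially.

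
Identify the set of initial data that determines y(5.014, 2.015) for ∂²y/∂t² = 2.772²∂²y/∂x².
Domain of dependence: [-0.57158, 10.59958]. Signals travel at speed 2.772, so data within |x - 5.014| ≤ 2.772·2.015 = 5.58558 can reach the point.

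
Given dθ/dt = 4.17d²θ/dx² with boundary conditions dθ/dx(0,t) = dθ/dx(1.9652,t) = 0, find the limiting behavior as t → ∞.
θ → constant (steady state). Heat is conserved (no flux at boundaries); solution approaches the spatial average.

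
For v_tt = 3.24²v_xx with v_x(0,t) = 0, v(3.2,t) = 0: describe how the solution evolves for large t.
v oscillates (no decay). Energy is conserved; the solution oscillates indefinitely as standing waves.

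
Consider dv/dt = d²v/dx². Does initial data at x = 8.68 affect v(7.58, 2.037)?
Yes, for any finite x. The heat equation has infinite propagation speed, so all initial data affects all points at any t > 0.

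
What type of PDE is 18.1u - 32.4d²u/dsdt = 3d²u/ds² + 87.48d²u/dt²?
Rewriting in standard form: -3d²u/ds² - 32.4d²u/dsdt - 87.48d²u/dt² + 18.1u = 0. With A = -3, B = -32.4, C = -87.48, the discriminant is 0. This is a parabolic PDE.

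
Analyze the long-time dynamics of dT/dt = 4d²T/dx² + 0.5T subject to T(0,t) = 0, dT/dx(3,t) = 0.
Long-time behavior: T → 0. Diffusion dominates reaction (r=0.5 < κπ²/(4L²)≈1.1); solution decays.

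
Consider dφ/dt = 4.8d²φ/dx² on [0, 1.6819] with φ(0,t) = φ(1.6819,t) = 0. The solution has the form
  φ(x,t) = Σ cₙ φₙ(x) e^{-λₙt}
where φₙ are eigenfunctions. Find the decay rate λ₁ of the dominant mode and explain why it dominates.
Eigenvalues: λₙ = 4.8n²π²/1.6819².
First three modes:
  n=1: λ₁ = 4.8π²/1.6819² ≈ 16.747
  n=2: λ₂ = 19.2π²/1.6819² ≈ 66.989 (4× faster decay)
  n=3: λ₃ = 43.2π²/1.6819² ≈ 150.724 (9× faster decay)
As t → ∞, higher modes decay exponentially faster. The n=1 mode dominates: φ ~ c₁ sin(πx/1.6819) e^{-λ₁t}.
Decay rate: λ₁ = 4.8π²/1.6819² ≈ 16.747.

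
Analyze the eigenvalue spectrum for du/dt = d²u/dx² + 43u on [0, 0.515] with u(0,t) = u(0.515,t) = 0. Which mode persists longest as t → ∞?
Eigenvalues: λₙ = n²π²/0.515² - 43.
First three modes:
  n=1: λ₁ = π²/0.515² - 43 ≈ -5.788
  n=2: λ₂ = 4π²/0.515² - 43 ≈ 105.849
  n=3: λ₃ = 9π²/0.515² - 43 ≈ 291.91
Since π²/0.515² ≈ 37.212 < 43, λ₁ < 0.
The n=1 mode grows fastest (−λₙ is largest for n=1) → dominates.
Asymptotic: u ~ c₁ sin(πx/0.515) e^{5.788t} (exponential growth at rate −λ₁ ≈ 5.788).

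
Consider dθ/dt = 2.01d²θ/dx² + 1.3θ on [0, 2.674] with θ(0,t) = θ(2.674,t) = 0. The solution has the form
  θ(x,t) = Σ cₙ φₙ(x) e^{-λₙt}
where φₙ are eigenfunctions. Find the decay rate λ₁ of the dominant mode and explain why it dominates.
Eigenvalues: λₙ = 2.01n²π²/2.674² - 1.3.
First three modes:
  n=1: λ₁ = 2.01π²/2.674² - 1.3 ≈ 1.474
  n=2: λ₂ = 8.04π²/2.674² - 1.3 ≈ 9.798
  n=3: λ₃ = 18.09π²/2.674² - 1.3 ≈ 23.67
Since 2.01π²/2.674² ≈ 2.774 > 1.3, all λₙ > 0.
The n=1 mode decays slowest → dominates as t → ∞.
Asymptotic: θ ~ c₁ sin(πx/2.674) e^{-λ₁t} with decay rate λ₁ ≈ 1.474.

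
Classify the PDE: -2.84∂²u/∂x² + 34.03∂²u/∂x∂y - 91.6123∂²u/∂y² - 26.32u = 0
A = -2.84, B = 34.03, C = -91.6123. Discriminant B² - 4AC = 117.325172. Since 117.325172 > 0, hyperbolic.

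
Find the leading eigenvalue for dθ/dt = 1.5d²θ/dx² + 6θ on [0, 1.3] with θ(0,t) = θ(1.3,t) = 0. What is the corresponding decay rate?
Eigenvalues: λₙ = 1.5n²π²/1.3² - 6.
First three modes:
  n=1: λ₁ = 1.5π²/1.3² - 6 ≈ 2.76
  n=2: λ₂ = 6π²/1.3² - 6 ≈ 29.04
  n=3: λ₃ = 13.5π²/1.3² - 6 ≈ 72.84
Since 1.5π²/1.3² ≈ 8.76 > 6, all λₙ > 0.
The n=1 mode decays slowest → dominates as t → ∞.
Asymptotic: θ ~ c₁ sin(πx/1.3) e^{-λ₁t} with decay rate λ₁ ≈ 2.76.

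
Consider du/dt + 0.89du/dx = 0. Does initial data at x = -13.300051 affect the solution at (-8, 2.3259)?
No. Only data at x = -10.070051 affects (-8, 2.3259). Advection has one-way propagation along characteristics.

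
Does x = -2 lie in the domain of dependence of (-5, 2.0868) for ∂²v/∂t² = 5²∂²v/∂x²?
Yes. The domain of dependence is [-15.434, 5.434], and -2 ∈ [-15.434, 5.434].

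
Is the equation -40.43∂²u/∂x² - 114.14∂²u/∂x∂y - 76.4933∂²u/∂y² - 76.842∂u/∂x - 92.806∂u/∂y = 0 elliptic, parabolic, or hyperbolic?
Computing B² - 4AC with A = -40.43, B = -114.14, C = -76.4933: discriminant = 657.443124 (positive). Answer: hyperbolic.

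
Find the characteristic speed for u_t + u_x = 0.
Speed = 1. Information travels along x - 1t = const (rightward).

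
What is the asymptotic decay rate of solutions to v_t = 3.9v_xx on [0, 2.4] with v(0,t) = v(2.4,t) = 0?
Eigenvalues: λₙ = 3.9n²π²/2.4².
First three modes:
  n=1: λ₁ = 3.9π²/2.4² ≈ 6.683
  n=2: λ₂ = 15.6π²/2.4² ≈ 26.73 (4× faster decay)
  n=3: λ₃ = 35.1π²/2.4² ≈ 60.143 (9× faster decay)
As t → ∞, higher modes decay exponentially faster. The n=1 mode dominates: v ~ c₁ sin(πx/2.4) e^{-λ₁t}.
Decay rate: λ₁ = 3.9π²/2.4² ≈ 6.683.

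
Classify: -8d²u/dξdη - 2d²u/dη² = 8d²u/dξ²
Rewriting in standard form: -8d²u/dξ² - 8d²u/dξdη - 2d²u/dη² = 0. Parabolic (discriminant = 0).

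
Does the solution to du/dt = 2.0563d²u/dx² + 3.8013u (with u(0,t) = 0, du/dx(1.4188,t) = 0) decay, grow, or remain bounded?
u grows unboundedly. Reaction dominates diffusion (r=3.8013 > κπ²/(4L²)≈2.52); solution grows exponentially.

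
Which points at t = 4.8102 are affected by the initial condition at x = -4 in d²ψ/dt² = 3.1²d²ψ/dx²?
Domain of influence: [-18.91162, 10.91162]. Data at x = -4 spreads outward at speed 3.1.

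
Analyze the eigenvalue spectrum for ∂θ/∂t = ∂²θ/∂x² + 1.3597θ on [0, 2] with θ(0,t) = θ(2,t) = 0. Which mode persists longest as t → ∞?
Eigenvalues: λₙ = n²π²/2² - 1.3597.
First three modes:
  n=1: λ₁ = π²/2² - 1.3597 ≈ 1.108
  n=2: λ₂ = 4π²/2² - 1.3597 ≈ 8.51
  n=3: λ₃ = 9π²/2² - 1.3597 ≈ 20.847
Since π²/2² ≈ 2.467 > 1.3597, all λₙ > 0.
The n=1 mode decays slowest → dominates as t → ∞.
Asymptotic: θ ~ c₁ sin(πx/2) e^{-λ₁t} with decay rate λ₁ ≈ 1.108.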